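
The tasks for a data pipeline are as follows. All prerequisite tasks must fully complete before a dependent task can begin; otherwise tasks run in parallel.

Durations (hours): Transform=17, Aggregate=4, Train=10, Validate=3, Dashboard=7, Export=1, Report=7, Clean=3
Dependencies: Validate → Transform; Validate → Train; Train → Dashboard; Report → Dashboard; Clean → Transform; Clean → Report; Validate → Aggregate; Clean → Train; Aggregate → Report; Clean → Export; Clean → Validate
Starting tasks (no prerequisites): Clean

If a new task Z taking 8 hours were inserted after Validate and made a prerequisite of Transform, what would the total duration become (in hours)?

Originally the plan takes 24 hours.
With Z inserted, Transform now waits for max(Validate, Clean, Z).
New critical path: Clean→Validate→Z→Transform = 3+3+8+17 = 31 ⇒ 31 hours.

31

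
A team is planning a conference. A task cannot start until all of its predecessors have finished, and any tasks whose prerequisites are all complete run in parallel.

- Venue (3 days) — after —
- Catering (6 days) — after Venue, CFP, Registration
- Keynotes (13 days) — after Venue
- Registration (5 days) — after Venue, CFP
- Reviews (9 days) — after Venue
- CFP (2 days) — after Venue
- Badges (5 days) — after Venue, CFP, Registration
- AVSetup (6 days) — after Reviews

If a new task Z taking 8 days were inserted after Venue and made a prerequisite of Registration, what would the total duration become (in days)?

Originally the plan takes 18 days.
With Z inserted, Registration now waits for max(Venue, CFP, Z).
New critical path: Venue→Z→Registration→Catering = 3+8+5+6 = 22 ⇒ 22 days.

22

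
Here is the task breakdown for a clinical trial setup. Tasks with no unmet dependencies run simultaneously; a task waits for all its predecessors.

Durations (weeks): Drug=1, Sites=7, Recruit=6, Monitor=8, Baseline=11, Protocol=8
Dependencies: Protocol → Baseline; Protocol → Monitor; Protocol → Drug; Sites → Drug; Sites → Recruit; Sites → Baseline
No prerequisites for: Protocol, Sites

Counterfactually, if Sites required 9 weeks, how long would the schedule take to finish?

Actual critical path: Protocol→Baseline = 8+11 = 19 ⇒ 19 weeks.
Sites is off the critical path — its longest chain is 18 weeks, giving 1 of slack.
Now Sites→Baseline = 9+11 = 20 is longest, so the finish becomes 20 weeks.

20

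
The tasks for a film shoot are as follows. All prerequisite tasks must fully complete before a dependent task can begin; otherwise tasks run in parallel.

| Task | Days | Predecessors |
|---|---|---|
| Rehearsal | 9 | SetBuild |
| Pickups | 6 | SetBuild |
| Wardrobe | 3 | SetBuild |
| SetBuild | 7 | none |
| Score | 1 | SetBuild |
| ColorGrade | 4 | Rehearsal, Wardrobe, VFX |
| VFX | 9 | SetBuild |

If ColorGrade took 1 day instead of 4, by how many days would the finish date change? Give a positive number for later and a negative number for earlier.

As given, the longest chain is SetBuild→Rehearsal→ColorGrade = 7+9+4 = 20, so the finish is 20 days.
Since ColorGrade is critical, the -3 change carries straight to that chain (now 17 days).
No other chain overtakes it, so the finish is 17 days.
Change in finish: 17 − 20 = -3 days.

-3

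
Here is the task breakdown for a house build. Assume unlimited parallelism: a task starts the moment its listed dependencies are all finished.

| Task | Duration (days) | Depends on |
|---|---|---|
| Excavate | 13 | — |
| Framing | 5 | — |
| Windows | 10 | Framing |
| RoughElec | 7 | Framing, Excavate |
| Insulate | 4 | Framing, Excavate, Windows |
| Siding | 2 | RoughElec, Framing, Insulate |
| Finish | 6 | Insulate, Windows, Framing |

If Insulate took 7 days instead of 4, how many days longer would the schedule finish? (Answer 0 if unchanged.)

3

The binding path is Framing→Windows→Insulate→Finish = 5+10+4+6 = 25; finish at 25 days.
Insulate is on the critical path; changing it to 7 makes that path 28 days.
That remains the longest chain; total 28 days.
Change in finish: 28 − 25 = +3 days.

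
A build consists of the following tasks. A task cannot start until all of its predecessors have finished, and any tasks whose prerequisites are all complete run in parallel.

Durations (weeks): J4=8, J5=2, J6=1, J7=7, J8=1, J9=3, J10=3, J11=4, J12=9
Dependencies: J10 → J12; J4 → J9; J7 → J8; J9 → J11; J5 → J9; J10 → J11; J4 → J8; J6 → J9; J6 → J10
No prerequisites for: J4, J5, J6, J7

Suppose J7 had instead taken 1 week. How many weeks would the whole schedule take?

Baseline: J4→J9→J11 = 8+3+4 = 15 → 15 weeks.
J7 is off the critical path — its longest chain is 8 weeks, giving 7 of slack.
The critical path is still J4→J9→J11; finish is now 15 weeks.

15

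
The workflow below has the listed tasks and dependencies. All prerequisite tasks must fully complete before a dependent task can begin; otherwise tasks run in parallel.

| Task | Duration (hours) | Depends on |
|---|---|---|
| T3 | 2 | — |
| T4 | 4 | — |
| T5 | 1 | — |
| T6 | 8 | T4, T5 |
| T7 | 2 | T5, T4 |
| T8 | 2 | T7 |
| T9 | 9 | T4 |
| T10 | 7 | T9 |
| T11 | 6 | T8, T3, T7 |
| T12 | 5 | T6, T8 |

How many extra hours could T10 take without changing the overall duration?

Critical path: T4→T9→T10 = 4+9+7 = 20, so the finish is 20 hours.
T10 finishes as early as 20 and must finish by 20.
Slack of T10 = 13 − 13 = 0 hours.

0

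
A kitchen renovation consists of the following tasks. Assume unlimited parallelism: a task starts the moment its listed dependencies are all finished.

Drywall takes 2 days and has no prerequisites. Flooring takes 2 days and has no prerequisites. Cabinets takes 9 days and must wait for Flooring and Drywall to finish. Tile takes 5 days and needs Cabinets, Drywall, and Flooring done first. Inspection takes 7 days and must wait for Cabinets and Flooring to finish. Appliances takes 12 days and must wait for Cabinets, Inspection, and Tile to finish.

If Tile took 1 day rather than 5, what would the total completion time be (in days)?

Baseline: Drywall→Cabinets→Inspection→Appliances = 2+9+7+12 = 30 → 30 days.
Tile has 2 days of float (longest path through it is 28).
The critical path is still Drywall→Cabinets→Inspection→Appliances; finish is now 30 days.

30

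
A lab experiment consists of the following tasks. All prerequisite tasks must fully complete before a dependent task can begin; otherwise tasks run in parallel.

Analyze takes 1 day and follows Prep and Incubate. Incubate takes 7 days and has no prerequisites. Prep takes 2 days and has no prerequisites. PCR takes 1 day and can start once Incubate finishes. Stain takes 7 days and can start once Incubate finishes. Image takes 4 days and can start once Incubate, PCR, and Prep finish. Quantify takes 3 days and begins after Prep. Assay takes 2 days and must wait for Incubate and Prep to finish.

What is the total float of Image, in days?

Incubate→Stain = 7+7 = 14 sets the makespan at 14 days.
Longest path through Image: 12 days (earliest finish 12, latest finish 14).
Slack of Image = 10 − 8 = 2 days.

2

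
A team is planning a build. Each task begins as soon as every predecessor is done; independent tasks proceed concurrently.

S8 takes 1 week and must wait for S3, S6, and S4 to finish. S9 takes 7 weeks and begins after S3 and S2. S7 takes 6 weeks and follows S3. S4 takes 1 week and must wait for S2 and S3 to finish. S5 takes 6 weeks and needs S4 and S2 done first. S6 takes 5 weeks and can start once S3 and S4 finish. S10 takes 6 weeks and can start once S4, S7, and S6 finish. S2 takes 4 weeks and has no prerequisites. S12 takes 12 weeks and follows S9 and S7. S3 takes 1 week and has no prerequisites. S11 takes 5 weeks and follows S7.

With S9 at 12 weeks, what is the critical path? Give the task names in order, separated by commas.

S2, S9, S12

As given, the longest chain is S2→S9→S12 = 4+7+12 = 23, so the finish is 23 weeks.
S9 lies on that path, so at 12 weeks the path becomes 28 weeks.
That remains the longest chain; total 28 weeks.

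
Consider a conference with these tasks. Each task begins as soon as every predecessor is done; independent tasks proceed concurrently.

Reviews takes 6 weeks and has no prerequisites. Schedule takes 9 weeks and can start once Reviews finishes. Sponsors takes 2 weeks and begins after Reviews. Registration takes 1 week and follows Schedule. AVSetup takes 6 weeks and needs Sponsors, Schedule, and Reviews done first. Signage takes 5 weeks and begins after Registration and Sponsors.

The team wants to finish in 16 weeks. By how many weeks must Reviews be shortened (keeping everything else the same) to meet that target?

5

Current finish: 21 weeks; target: 16.
Reviews is on every critical path, so each week cut from Reviews cuts the finish by one (this holds down to a finish of 16).
Need 21 − 16 = 5 weeks off Reviews → Reviews becomes 1 week, finish becomes 16.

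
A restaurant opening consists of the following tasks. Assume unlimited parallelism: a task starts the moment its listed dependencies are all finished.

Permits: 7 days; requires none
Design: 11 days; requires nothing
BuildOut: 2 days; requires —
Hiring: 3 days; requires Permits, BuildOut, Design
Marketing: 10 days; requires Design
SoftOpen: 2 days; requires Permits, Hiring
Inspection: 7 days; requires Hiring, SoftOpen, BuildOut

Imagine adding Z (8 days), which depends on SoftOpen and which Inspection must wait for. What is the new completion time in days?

31

Originally the project takes 23 days.
With Z inserted, Inspection now waits for max(Hiring, SoftOpen, BuildOut, Z).
New critical path: Design→Hiring→SoftOpen→Z→Inspection = 11+3+2+8+7 = 31 ⇒ 31 days.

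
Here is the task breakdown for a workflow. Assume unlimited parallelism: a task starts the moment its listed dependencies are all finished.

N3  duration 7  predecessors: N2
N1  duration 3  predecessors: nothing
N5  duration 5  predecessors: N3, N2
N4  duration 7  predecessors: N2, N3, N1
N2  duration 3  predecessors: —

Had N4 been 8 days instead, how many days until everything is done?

18

Critical path before the change: N2→N3→N4 = 3+7+7 = 17 giving 17 days.
N4 is on the critical path; changing it to 8 makes that path 18 days.
The critical path is still N2→N3→N4; finish is now 18 days.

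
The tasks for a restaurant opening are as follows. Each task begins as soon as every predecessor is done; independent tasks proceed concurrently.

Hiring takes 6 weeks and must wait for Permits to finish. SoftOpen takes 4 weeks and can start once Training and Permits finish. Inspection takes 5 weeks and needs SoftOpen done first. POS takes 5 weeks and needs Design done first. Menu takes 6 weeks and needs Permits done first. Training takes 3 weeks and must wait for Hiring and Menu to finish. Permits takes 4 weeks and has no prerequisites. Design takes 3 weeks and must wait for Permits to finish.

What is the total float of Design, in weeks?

10

Permits→Hiring→Training→SoftOpen→Inspection = 4+6+3+4+5 = 22 sets the makespan at 22 weeks.
Design finishes as early as 7 and must finish by 17.
So Design can slip 17 − 7 = 10 weeks.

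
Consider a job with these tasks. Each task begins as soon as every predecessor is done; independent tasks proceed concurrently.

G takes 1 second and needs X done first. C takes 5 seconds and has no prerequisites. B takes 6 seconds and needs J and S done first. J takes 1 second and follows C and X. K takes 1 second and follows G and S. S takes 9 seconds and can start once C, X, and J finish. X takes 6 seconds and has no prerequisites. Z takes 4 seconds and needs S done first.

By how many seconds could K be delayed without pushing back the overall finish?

X→J→S→B = 6+1+9+6 = 22 sets the makespan at 22 seconds.
Longest path through K: 17 seconds (earliest finish 17, latest finish 22).
So K can slip 22 − 17 = 5 seconds.

5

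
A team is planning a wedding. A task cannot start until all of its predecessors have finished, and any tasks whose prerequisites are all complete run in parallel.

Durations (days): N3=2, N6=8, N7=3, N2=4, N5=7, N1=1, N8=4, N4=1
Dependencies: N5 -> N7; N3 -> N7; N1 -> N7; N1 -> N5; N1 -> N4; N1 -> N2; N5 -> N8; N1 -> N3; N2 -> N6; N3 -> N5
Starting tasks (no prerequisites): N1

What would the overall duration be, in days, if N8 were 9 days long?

19

Actual critical path: N1→N3→N5→N8 = 1+2+7+4 = 14 ⇒ 14 days.
N8 lies on that path, so at 9 days the path becomes 19 days.
That remains the longest chain; total 19 days.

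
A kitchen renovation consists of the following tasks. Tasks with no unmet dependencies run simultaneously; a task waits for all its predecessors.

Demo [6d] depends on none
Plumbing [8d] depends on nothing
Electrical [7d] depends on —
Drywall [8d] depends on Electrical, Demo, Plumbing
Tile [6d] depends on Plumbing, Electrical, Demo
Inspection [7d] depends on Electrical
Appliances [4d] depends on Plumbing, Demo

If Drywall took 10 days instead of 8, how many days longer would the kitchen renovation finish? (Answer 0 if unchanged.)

2

Actual critical path: Plumbing→Drywall = 8+8 = 16 ⇒ 16 days.
Drywall is on the critical path; changing it to 10 makes that path 18 days.
That remains the longest chain; total 18 days.
Change in finish: 18 − 16 = +2 days.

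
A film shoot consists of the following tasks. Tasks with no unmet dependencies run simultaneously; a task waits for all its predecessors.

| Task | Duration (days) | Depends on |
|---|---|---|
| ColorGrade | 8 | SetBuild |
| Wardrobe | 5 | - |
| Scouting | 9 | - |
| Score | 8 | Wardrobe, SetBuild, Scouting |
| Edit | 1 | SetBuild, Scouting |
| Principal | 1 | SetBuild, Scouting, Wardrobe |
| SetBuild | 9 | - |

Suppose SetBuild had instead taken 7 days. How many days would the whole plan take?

17

Actual critical path: SetBuild→Score = 9+8 = 17 ⇒ 17 days.
SetBuild lies on that path, so at 7 days the path becomes 15 days.
The binding chain switches to Scouting→Score = 9+8 = 17; finish 17 days.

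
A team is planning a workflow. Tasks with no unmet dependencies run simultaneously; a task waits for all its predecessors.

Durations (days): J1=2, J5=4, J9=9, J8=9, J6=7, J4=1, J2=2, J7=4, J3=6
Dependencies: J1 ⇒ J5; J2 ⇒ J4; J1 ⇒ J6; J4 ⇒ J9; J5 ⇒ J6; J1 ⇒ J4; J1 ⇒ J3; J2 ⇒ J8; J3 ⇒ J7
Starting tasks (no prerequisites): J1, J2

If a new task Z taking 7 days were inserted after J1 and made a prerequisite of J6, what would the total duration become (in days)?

Originally the workflow takes 13 days.
With Z inserted, J6 now waits for max(J5, J1, Z).
New critical path: J1→Z→J6 = 2+7+7 = 16 ⇒ 16 days.

16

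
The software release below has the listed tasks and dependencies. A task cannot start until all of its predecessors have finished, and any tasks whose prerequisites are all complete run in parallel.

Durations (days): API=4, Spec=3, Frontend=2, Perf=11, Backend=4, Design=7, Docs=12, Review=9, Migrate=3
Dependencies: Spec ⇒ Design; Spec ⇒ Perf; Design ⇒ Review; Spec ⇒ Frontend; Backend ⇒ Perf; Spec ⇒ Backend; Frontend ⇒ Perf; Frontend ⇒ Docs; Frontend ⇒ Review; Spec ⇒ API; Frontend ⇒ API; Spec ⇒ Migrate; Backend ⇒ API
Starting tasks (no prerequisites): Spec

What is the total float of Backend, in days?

The longest chain is Spec→Design→Review = 3+7+9 = 19; overall finish 19 days.
The longest chain containing Backend totals 18 days.
Slack of Backend = 4 − 3 = 1 day.

1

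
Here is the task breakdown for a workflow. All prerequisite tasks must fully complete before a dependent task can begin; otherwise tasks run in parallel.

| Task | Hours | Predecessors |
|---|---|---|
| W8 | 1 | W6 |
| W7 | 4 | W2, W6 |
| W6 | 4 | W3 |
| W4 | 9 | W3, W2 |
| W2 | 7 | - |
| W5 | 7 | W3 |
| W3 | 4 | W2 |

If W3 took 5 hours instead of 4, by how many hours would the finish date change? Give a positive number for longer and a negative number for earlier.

1

Critical path before the change: W2→W3→W4 = 7+4+9 = 20 giving 20 hours.
Since W3 is critical, the +1 change carries straight to that chain (now 21 hours).
That remains the longest chain; total 21 hours.
Change in finish: 21 − 20 = +1 hours.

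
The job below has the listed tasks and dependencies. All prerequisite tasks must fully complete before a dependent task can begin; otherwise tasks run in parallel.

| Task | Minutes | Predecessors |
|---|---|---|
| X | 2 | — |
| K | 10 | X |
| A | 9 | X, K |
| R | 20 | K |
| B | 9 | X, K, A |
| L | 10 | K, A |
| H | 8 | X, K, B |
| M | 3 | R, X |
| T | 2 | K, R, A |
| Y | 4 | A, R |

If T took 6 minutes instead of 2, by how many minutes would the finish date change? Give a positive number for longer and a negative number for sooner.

0

The binding path is X→K→A→B→H = 2+10+9+9+8 = 38; finish at 38 minutes.
T is off the critical path — its longest chain is 34 minutes, giving 4 of slack.
That remains the longest chain; total 38 minutes.
Change in finish: 38 − 38 = +0 minutes.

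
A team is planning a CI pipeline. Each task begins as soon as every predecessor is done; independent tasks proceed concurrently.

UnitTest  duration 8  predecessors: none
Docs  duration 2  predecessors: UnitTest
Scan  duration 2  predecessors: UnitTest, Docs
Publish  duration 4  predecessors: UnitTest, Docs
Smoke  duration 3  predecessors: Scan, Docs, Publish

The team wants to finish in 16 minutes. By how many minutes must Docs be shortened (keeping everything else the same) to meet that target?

1

Current finish: 17 minutes; target: 16.
Docs is on every critical path, so each minute cut from Docs cuts the finish by one (this holds down to a finish of 16).
Need 17 − 16 = 1 minute off Docs → Docs becomes 1 minute, finish becomes 16.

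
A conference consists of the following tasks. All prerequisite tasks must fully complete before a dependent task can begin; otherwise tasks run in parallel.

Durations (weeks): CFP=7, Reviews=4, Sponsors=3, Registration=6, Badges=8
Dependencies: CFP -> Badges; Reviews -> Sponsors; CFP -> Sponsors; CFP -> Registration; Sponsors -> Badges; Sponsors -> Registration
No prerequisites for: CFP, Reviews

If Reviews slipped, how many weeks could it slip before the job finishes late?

3

CFP→Sponsors→Badges = 7+3+8 = 18 sets the makespan at 18 weeks.
The longest chain containing Reviews totals 15 weeks.
So Reviews can slip 7 − 4 = 3 weeks.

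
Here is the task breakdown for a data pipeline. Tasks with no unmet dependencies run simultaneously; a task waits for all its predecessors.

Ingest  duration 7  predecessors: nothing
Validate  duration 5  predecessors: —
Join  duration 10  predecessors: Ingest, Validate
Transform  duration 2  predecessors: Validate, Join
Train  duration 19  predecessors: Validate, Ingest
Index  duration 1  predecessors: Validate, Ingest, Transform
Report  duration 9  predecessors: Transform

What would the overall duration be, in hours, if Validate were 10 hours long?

Actual critical path: Ingest→Join→Transform→Report = 7+10+2+9 = 28 ⇒ 28 hours.
Validate is off the critical path — its longest chain is 26 hours, giving 2 of slack.
The binding chain switches to Validate→Join→Transform→Report = 10+10+2+9 = 31; finish 31 hours.

31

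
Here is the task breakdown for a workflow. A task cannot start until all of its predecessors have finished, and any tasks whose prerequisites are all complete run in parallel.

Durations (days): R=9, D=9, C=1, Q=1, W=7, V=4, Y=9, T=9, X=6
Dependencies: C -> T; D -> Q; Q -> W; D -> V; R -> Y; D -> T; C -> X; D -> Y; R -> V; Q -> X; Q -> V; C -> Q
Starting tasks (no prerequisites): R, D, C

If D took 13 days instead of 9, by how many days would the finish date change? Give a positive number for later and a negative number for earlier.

4

Actual critical path: D→Y = 9+9 = 18 ⇒ 18 days.
Since D is critical, the +4 change carries straight to that chain (now 22 days).
No other chain overtakes it, so the finish is 22 days.
Change in finish: 22 − 18 = +4 days.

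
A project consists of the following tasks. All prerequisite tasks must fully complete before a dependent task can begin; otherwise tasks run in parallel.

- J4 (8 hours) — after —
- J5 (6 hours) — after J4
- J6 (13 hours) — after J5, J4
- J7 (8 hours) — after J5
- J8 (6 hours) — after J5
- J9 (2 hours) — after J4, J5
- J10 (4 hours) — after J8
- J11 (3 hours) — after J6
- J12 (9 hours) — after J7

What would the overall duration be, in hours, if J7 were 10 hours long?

As given, the longest chain is J4→J5→J7→J12 = 8+6+8+9 = 31, so the finish is 31 hours.
Since J7 is critical, the +2 change carries straight to that chain (now 33 hours).
No other chain overtakes it, so the finish is 33 hours.

33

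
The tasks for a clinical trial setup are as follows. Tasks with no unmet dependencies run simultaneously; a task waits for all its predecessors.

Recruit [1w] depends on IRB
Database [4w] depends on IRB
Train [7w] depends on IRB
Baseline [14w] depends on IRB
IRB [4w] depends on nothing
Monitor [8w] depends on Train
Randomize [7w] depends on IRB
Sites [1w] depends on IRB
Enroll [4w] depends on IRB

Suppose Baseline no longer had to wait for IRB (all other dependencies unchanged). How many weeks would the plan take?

Before: longest chain IRB→Train→Monitor = 4+7+8 = 19, finish 19.
Without IRB→Baseline, Baseline's earliest start moves from 4 to 0.
New critical path: IRB→Train→Monitor = 4+7+8 = 19 ⇒ 19 weeks.

19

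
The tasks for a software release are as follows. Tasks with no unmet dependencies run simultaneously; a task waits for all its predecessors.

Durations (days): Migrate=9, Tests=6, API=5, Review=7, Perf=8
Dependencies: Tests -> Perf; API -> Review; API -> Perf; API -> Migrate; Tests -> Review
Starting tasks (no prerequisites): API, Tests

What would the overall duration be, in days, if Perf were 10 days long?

16

As given, the longest chain is Tests→Perf = 6+8 = 14, so the finish is 14 days.
Perf is on the critical path; changing it to 10 makes that path 16 days.
No other chain overtakes it, so the finish is 16 days.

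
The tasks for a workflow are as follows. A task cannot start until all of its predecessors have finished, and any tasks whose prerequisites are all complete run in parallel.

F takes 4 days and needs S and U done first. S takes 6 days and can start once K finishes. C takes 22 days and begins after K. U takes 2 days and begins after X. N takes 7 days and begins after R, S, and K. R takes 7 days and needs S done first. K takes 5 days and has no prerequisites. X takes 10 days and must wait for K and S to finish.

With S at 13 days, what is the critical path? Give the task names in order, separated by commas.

K, S, X, U, F

Actual critical path: K→S→X→U→F = 5+6+10+2+4 = 27 ⇒ 27 days.
Since S is critical, the +7 change carries straight to that chain (now 34 days).
That remains the longest chain; total 34 days.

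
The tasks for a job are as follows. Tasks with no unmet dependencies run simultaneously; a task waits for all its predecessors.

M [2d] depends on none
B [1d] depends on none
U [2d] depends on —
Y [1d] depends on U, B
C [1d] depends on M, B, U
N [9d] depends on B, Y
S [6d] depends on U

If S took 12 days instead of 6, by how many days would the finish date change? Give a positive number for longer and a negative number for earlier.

2

Critical path before the change: U→Y→N = 2+1+9 = 12 giving 12 days.
The longest path through S is only 8 days, so S has float 4.
Now U→S = 2+12 = 14 is longest, so the finish becomes 14 days.
Change in finish: 14 − 12 = +2 days.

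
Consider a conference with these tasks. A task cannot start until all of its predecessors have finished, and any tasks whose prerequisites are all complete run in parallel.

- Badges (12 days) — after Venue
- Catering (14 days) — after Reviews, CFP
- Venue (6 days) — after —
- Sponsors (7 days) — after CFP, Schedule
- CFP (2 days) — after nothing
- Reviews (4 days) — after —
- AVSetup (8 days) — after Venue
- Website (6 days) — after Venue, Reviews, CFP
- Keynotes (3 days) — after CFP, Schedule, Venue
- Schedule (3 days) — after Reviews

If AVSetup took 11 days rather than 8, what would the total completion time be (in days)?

As given, the longest chain is Venue→Badges = 6+12 = 18, so the finish is 18 days.
AVSetup is off the critical path — its longest chain is 14 days, giving 4 of slack.
That remains the longest chain; total 18 days.

18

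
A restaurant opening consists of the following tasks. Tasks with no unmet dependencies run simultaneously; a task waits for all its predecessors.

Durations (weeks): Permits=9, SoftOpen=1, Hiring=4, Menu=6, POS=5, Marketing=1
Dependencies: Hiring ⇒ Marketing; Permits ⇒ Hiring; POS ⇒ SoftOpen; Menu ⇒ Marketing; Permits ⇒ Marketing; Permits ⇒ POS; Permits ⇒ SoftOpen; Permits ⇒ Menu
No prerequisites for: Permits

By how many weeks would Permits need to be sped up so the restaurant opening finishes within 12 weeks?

4

Current finish: 16 weeks; target: 12.
Permits is on every critical path, so each week cut from Permits cuts the finish by one (this holds down to a finish of 8).
Need 16 − 12 = 4 weeks off Permits → Permits becomes 5 weeks, finish becomes 12.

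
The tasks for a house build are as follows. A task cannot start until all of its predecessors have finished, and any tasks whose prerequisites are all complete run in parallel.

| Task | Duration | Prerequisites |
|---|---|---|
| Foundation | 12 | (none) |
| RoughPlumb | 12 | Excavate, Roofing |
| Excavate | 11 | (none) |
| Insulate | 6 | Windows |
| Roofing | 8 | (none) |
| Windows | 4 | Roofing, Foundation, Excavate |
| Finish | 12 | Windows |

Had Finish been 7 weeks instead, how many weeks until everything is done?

Critical path before the change: Foundation→Windows→Finish = 12+4+12 = 28 giving 28 weeks.
Finish lies on that path, so at 7 weeks the path becomes 23 weeks.
The binding chain switches to Excavate→RoughPlumb = 11+12 = 23; finish 23 weeks.

23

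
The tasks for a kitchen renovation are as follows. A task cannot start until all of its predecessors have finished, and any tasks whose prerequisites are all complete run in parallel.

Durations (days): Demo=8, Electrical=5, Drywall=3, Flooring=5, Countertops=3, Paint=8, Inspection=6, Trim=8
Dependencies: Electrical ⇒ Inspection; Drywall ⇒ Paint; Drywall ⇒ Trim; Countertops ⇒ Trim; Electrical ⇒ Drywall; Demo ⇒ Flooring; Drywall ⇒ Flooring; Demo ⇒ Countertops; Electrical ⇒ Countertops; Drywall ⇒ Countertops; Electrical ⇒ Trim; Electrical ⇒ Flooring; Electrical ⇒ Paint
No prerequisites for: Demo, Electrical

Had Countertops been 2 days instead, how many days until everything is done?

18

As given, the longest chain is Demo→Countertops→Trim = 8+3+8 = 19, so the finish is 19 days.
Countertops lies on that path, so at 2 days the path becomes 18 days.
That remains the longest chain; total 18 days.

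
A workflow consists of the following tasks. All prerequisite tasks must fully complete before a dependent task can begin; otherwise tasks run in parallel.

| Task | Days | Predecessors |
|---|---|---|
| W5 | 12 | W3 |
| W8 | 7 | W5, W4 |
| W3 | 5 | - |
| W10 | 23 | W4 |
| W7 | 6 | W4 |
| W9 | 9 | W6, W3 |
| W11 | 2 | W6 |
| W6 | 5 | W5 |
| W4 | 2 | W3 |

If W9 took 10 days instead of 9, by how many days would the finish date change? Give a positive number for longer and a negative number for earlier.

1

Actual critical path: W3→W5→W6→W9 = 5+12+5+9 = 31 ⇒ 31 days.
W9 lies on that path, so at 10 days the path becomes 32 days.
That remains the longest chain; total 32 days.
Change in finish: 32 − 31 = +1 days.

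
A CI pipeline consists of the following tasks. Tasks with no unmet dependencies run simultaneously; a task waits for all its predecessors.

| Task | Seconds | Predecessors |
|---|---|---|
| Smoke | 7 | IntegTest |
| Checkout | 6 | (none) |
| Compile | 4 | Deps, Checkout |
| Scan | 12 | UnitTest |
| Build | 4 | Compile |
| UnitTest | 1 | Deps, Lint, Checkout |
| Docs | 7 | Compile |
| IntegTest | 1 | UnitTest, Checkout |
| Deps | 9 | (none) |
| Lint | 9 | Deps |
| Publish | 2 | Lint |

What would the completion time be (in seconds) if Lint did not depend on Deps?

With the dependency in place, Deps→Lint→UnitTest→Scan = 9+9+1+12 = 31 sets the finish at 31 seconds.
Without Deps→Lint, Lint's earliest start moves from 9 to 0.
New critical path: Deps→UnitTest→Scan = 9+1+12 = 22 ⇒ 22 seconds.

22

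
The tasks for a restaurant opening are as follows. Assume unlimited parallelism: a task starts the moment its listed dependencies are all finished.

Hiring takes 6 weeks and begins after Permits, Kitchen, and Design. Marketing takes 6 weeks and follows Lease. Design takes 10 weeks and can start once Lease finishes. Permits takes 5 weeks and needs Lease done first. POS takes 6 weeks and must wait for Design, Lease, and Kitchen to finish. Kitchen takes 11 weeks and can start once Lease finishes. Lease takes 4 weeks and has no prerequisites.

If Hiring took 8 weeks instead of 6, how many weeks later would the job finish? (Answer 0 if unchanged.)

2

Critical path before the change: Lease→Kitchen→Hiring = 4+11+6 = 21 giving 21 weeks.
Hiring is on the critical path; changing it to 8 makes that path 23 weeks.
That remains the longest chain; total 23 weeks.
Change in finish: 23 − 21 = +2 weeks.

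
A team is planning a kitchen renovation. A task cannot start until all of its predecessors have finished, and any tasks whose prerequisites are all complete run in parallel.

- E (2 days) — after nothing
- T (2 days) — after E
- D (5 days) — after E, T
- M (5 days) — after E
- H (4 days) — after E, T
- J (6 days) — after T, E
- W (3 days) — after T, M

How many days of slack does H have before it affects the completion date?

Critical path: E→T→J = 2+2+6 = 10, so the finish is 10 days.
The longest chain containing H totals 8 days.
Float = 10 − 8 = 2.

2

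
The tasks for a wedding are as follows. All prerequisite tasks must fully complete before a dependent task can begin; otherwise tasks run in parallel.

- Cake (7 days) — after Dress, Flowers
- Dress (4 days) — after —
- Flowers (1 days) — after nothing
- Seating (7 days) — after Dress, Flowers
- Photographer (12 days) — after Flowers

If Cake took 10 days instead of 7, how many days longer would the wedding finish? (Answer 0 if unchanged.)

1

As given, the longest chain is Flowers→Photographer = 1+12 = 13, so the finish is 13 days.
Cake is off the critical path — its longest chain is 11 days, giving 2 of slack.
Now Dress→Cake = 4+10 = 14 is longest, so the finish becomes 14 days.
Change in finish: 14 − 13 = +1 days.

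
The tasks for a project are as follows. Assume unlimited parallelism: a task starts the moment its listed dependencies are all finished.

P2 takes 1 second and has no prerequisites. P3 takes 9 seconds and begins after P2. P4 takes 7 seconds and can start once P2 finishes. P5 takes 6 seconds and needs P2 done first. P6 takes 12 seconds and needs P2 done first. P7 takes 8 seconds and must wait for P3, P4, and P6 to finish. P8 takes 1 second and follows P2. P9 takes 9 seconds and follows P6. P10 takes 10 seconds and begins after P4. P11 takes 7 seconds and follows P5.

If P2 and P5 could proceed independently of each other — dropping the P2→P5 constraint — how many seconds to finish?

With the dependency in place, P2→P6→P9 = 1+12+9 = 22 sets the finish at 22 seconds.
Without P2→P5, P5's earliest start moves from 1 to 0.
The longest chain is now P2→P6→P9 = 1+12+9 = 22, so the project takes 22 seconds.

22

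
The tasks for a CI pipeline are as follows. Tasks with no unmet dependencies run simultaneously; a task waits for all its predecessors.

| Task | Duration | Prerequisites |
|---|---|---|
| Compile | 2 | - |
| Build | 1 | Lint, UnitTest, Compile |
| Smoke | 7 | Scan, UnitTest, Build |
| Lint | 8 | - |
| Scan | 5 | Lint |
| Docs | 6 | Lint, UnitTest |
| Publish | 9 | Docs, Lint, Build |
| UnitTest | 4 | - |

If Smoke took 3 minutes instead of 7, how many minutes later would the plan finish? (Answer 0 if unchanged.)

0

Actual critical path: Lint→Docs→Publish = 8+6+9 = 23 ⇒ 23 minutes.
Smoke has 3 minutes of float (longest path through it is 20).
The critical path is still Lint→Docs→Publish; finish is now 23 minutes.
Change in finish: 23 − 23 = +0 minutes.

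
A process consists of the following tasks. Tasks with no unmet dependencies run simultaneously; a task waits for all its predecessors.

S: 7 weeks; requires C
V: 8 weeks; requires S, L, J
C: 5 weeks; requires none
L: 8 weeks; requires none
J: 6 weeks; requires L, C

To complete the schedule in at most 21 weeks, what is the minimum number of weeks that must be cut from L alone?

Current finish: 22 weeks; target: 21.
L is on every critical path, so each week cut from L cuts the finish by one (this holds down to a finish of 20).
Need 22 − 21 = 1 week off L → L becomes 7 weeks, finish becomes 21.

1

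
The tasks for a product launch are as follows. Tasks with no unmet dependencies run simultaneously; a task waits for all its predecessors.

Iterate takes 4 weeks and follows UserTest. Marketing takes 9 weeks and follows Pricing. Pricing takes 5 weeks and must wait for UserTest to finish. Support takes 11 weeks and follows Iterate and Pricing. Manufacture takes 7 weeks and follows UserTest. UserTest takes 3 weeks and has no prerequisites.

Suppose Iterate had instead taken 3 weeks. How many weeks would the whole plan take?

Baseline: UserTest→Pricing→Support = 3+5+11 = 19 → 19 weeks.
Iterate is off the critical path — its longest chain is 18 weeks, giving 1 of slack.
No other chain overtakes it, so the finish is 19 weeks.

19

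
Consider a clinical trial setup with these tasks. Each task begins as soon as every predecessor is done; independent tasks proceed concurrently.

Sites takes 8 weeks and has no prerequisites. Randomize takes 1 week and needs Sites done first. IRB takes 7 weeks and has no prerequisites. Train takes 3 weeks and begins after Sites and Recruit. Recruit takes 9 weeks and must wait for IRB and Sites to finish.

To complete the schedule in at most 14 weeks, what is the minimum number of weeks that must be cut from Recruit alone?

Current finish: 20 weeks; target: 14.
Recruit is on every critical path, so each week cut from Recruit cuts the finish by one (this holds down to a finish of 12).
Need 20 − 14 = 6 weeks off Recruit → Recruit becomes 3 weeks, finish becomes 14.

6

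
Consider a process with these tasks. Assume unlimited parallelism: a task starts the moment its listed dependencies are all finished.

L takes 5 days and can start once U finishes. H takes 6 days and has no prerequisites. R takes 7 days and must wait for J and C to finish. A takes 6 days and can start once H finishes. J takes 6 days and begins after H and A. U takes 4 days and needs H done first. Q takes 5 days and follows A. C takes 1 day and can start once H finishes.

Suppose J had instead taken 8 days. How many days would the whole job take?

Actual critical path: H→A→J→R = 6+6+6+7 = 25 ⇒ 25 days.
Since J is critical, the +2 change carries straight to that chain (now 27 days).
No other chain overtakes it, so the finish is 27 days.

27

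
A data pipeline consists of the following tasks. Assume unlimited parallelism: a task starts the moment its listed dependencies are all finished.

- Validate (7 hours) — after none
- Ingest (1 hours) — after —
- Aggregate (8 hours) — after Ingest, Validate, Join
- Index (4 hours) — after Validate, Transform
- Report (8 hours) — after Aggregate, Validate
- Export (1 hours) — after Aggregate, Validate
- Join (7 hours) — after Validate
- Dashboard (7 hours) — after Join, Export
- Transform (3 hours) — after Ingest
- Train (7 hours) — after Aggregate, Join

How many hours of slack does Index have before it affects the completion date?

19

Validate→Join→Aggregate→Export→Dashboard = 7+7+8+1+7 = 30 sets the makespan at 30 hours.
Longest path through Index: 11 hours (earliest finish 11, latest finish 30).
So Index can slip 30 − 11 = 19 hours.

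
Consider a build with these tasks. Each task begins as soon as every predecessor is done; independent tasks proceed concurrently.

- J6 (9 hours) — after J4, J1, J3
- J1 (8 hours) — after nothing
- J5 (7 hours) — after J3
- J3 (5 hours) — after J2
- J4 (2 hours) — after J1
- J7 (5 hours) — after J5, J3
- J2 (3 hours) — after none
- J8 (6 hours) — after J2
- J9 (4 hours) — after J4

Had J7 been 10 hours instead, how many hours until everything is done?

Actual critical path: J2→J3→J5→J7 = 3+5+7+5 = 20 ⇒ 20 hours.
J7 is on the critical path; changing it to 10 makes that path 25 hours.
That remains the longest chain; total 25 hours.

25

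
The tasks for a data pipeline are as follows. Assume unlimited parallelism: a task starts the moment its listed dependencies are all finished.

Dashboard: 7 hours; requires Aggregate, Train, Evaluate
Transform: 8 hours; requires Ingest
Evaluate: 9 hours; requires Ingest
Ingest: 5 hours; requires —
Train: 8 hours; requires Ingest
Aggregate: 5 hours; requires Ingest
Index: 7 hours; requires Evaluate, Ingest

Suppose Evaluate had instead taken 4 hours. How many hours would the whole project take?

20

Critical path before the change: Ingest→Evaluate→Index = 5+9+7 = 21 giving 21 hours.
Evaluate lies on that path, so at 4 hours the path becomes 16 hours.
New critical path: Ingest→Train→Dashboard = 5+8+7 = 20 ⇒ 20 hours.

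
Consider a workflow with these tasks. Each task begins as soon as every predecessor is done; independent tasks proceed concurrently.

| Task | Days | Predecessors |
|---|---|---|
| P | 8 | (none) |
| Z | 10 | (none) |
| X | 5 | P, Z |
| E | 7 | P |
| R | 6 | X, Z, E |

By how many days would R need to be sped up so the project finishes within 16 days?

5

Current finish: 21 days; target: 16.
R is on every critical path, so each day cut from R cuts the finish by one (this holds down to a finish of 16).
Need 21 − 16 = 5 days off R → R becomes 1 day, finish becomes 16.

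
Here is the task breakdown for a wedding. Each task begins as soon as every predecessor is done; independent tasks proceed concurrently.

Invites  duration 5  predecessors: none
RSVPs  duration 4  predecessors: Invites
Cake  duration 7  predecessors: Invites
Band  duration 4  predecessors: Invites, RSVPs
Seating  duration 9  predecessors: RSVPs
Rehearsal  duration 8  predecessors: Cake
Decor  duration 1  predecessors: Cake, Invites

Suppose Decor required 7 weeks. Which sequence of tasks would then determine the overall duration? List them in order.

The binding path is Invites→Cake→Rehearsal = 5+7+8 = 20; finish at 20 weeks.
Decor is off the critical path — its longest chain is 13 weeks, giving 7 of slack.
That remains the longest chain; total 20 weeks.

Invites, Cake, Rehearsal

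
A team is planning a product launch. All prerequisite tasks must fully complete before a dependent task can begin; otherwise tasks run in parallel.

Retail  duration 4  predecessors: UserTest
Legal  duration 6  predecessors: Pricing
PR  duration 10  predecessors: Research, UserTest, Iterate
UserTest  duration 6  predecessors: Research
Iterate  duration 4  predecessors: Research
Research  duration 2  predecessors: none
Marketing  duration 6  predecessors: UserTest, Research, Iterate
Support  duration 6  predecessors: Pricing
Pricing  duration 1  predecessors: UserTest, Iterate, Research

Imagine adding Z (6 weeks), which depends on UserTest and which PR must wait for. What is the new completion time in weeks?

24

Originally the project takes 18 weeks.
With Z inserted, PR now waits for max(Research, UserTest, Iterate, Z).
New critical path: Research→UserTest→Z→PR = 2+6+6+10 = 24 ⇒ 24 weeks.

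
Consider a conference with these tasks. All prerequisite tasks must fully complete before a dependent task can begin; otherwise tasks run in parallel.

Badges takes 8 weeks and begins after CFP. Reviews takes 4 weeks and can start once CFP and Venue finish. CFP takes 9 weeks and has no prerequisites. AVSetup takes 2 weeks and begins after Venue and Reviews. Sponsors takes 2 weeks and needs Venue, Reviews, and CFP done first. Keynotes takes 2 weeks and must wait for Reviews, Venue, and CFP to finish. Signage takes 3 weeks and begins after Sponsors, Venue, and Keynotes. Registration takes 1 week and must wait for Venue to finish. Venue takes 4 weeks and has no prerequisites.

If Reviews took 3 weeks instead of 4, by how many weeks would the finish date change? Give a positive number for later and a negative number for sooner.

-1

Baseline: CFP→Reviews→Keynotes→Signage = 9+4+2+3 = 18 → 18 weeks.
Reviews lies on that path, so at 3 weeks the path becomes 17 weeks.
No other chain overtakes it, so the finish is 17 weeks.
Change in finish: 17 − 18 = -1 weeks.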